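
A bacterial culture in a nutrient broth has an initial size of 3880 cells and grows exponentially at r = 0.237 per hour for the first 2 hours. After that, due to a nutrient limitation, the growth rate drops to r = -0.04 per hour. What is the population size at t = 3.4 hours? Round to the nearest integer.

5893 cells

Phase 1: N(2) = 3880·e^(0.237×2) = 3880·e^0.474 = 6232.86.
Phase 2 runs for 3.4 − 2 = 1.4 hours at r = -0.04.
N(3.4) = 6232.86·e^(-0.04×1.4) = 6232.86·e^-0.056 = 5893.41.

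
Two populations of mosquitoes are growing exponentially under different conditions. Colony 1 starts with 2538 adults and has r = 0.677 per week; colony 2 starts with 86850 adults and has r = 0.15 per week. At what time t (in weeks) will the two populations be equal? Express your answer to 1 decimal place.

Set 2538·e^(0.677t) = 86850·e^(0.15t).
e^((0.677 − 0.15)t) = 86850/2538 → e^(0.527·t) = 34.22.
0.527·t = ln(34.22) = 3.5328, so t = 3.5328/0.527 = 6.7036.

6.7 weeks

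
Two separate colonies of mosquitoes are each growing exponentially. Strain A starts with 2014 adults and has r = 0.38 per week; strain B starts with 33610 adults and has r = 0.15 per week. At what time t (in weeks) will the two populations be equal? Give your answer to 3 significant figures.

12.2 weeks

Set 2014·e^(0.38t) = 33610·e^(0.15t).
e^((0.38 − 0.15)t) = 33610/2014 → e^(0.23·t) = 16.688.
0.23·t = ln(16.688) = 2.8147, so t = 2.8147/0.23 = 12.238.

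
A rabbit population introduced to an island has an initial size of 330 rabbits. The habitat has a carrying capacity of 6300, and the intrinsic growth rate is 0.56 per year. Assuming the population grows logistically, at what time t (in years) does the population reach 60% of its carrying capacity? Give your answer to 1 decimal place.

5.9 years

A = (K − N₀)/N₀ = (6300 − 330)/330 = 18.091.
Solve 6300/(1 + 18.091·e^(−0.56t)) = 3780: 1 + 18.091·e^(−0.56t) = 1.6667, so e^(−0.56t) = 0.0368509.
−0.56·t = ln(0.0368509) = -3.3009, so t = 3.3009/0.56 = 5.8944.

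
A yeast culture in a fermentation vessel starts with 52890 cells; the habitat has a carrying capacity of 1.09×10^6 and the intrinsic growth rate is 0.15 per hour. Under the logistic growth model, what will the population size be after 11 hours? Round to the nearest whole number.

A = (K − N₀)/N₀ = (1.09×10^6 − 52890)/52890 = 19.609.
N(t) = K/(1 + A·e^(−rt)) = 1.09×10^6/(1 + 19.609×e^(−0.15×11)).
e^(−1.65) = 0.19205; denominator = 1 + 19.609×0.19205 = 4.7659.
N = 1.09×10^6/4.7659 = 228710.

228710 cells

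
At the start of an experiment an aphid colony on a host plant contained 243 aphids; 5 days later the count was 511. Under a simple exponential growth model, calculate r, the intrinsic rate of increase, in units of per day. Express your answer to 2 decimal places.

From N(t) = N₀·e^(rt): e^(r·5) = 511/243 = 2.1029.
r·5 = ln(2.1029) = 0.74331, so r = 0.74331/5 = 0.14866.

0.15 per day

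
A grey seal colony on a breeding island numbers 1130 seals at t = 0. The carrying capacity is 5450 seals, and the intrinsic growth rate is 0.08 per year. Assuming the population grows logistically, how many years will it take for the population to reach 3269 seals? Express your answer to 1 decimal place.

A = (K − N₀)/N₀ = (5450 − 1130)/1130 = 3.823.
Solve 5450/(1 + 3.823·e^(−0.08t)) = 3269: 1 + 3.823·e^(−0.08t) = 1.6672, so e^(−0.08t) = 0.174516.
−0.08·t = ln(0.174516) = -1.7457, so t = 1.7457/0.08 = 21.822.

21.8 years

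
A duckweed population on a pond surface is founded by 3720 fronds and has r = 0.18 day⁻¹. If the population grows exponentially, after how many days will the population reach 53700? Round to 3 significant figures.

Set N₀·e^(rt) = 53700: e^(0.18·t) = 53700/3720 = 14.435.
0.18·t = ln(14.435) = 2.6697, so t = 2.6697/0.18 = 14.832.

14.8 days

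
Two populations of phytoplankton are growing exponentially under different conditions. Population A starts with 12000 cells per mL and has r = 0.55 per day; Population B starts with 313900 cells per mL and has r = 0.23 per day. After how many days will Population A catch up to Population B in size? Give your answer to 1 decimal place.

Set 12000·e^(0.55t) = 313900·e^(0.23t).
e^((0.55 − 0.23)t) = 313900/12000 → e^(0.32·t) = 26.158.
0.32·t = ln(26.158) = 3.2642, so t = 3.2642/0.32 = 10.201.

10.2 days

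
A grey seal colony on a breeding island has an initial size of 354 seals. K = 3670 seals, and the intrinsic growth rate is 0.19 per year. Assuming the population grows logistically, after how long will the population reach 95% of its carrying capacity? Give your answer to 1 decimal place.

27.3 years

A = (K − N₀)/N₀ = (3670 − 354)/354 = 9.3672.
Solve 3670/(1 + 9.3672·e^(−0.19t)) = 3486.5: 1 + 9.3672·e^(−0.19t) = 1.0526, so e^(−0.19t) = 0.00561869.
−0.19·t = ln(0.00561869) = -5.1817, so t = 5.1817/0.19 = 27.272.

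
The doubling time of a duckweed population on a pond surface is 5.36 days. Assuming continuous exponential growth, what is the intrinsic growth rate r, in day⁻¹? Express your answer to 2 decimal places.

0.13 per day

r = ln(2)/t_d = 0.6931/5.36 = 0.12932.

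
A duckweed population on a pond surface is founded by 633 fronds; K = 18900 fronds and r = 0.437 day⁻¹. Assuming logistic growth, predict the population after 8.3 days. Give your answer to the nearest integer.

10694 fronds

A = (K − N₀)/N₀ = (18900 − 633)/633 = 28.858.
N(t) = K/(1 + A·e^(−rt)) = 18900/(1 + 28.858×e^(−0.437×8.3)).
e^(−3.627) = 0.026593; denominator = 1 + 28.858×0.026593 = 1.7674.
N = 18900/1.7674 = 10693.5.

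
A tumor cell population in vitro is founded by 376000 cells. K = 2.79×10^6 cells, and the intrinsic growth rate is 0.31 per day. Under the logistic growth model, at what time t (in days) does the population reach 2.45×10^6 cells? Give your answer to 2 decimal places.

12.37 days

A = (K − N₀)/N₀ = (2.79×10^6 − 376000)/376000 = 6.4202.
Solve 2.79×10^6/(1 + 6.4202·e^(−0.31t)) = 2.45×10^6: 1 + 6.4202·e^(−0.31t) = 1.1388, so e^(−0.31t) = 0.0216154.
−0.31·t = ln(0.0216154) = -3.8343, so t = 3.8343/0.31 = 12.369.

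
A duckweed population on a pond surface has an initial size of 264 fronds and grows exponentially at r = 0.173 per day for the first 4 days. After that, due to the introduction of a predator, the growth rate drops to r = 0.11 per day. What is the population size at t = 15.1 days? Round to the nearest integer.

Phase 1: N(4) = 264·e^(0.173×4) = 264·e^0.692 = 527.395.
Phase 2 runs for 15.1 − 4 = 11.1 days at r = 0.11.
N(15.1) = 527.395·e^(0.11×11.1) = 527.395·e^1.221 = 1788.17.

1788 fronds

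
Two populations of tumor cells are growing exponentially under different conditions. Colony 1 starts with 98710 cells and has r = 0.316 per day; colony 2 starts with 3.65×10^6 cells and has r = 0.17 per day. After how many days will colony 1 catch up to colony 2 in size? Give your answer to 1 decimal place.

Set 98710·e^(0.316t) = 3.65×10^6·e^(0.17t).
e^((0.316 − 0.17)t) = 3.65×10^6/98710 → e^(0.146·t) = 36.977.
0.146·t = ln(36.977) = 3.6103, so t = 3.6103/0.146 = 24.728.

24.7 days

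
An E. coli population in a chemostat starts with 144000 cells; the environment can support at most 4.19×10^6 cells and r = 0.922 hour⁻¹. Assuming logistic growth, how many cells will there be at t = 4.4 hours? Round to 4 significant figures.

2819000 cells

A = (K − N₀)/N₀ = (4.19×10^6 − 144000)/144000 = 28.097.
N(t) = K/(1 + A·e^(−rt)) = 4.19×10^6/(1 + 28.097×e^(−0.922×4.4)).
e^(−4.057) = 0.017304; denominator = 1 + 28.097×0.017304 = 1.4862.
N = 4.19×10^6/1.4862 = 2.819265×10^6.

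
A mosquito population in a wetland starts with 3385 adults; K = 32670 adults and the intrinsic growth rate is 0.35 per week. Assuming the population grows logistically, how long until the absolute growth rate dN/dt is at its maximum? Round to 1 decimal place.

6.2 weeks

Logistic growth is fastest at N = K/2 = 16335.
A = (K − N₀)/N₀ = 8.6514. Set K/(1 + A·e^(−rt)) = K/2 → A·e^(−rt) = 1.
e^(−0.35t) = 1/8.6514 = 0.115588, so t = ln(8.6514)/0.35 = 2.1577/0.35 = 6.1649.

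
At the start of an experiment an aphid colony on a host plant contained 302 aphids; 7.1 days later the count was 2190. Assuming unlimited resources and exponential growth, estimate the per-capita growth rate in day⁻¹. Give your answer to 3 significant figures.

From N(t) = N₀·e^(rt): e^(r·7.1) = 2190/302 = 7.2517.
r·7.1 = ln(7.2517) = 1.9812, so r = 1.9812/7.1 = 0.27905.

0.279 per day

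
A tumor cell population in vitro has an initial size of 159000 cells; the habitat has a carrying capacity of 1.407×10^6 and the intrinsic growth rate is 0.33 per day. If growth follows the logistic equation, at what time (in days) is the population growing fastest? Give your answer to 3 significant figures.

6.24 days

Logistic growth is fastest at N = K/2 = 703500.
A = (K − N₀)/N₀ = 7.8491. Set K/(1 + A·e^(−rt)) = K/2 → A·e^(−rt) = 1.
e^(−0.33t) = 1/7.8491 = 0.127404, so t = ln(7.8491)/0.33 = 2.0604/0.33 = 6.2436.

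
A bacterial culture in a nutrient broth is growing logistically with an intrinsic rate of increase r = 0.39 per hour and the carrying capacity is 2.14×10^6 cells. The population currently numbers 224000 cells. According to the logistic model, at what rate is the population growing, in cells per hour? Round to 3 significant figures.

dN/dt = rN(1 − N/K) = 0.39 × 224000 × (1 − 224000/2.14×10^6).
1 − 224000/2.14×10^6 = 0.89533; dN/dt = 0.39 × 224000 × 0.89533 = 78216.

78200 cells per hour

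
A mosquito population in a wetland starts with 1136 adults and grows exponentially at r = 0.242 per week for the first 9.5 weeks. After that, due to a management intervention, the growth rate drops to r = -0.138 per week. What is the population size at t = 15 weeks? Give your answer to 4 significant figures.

Phase 1: N(9.5) = 1136·e^(0.242×9.5) = 1136·e^2.299 = 11319.3.
Phase 2 runs for 15 − 9.5 = 5.5 weeks at r = -0.138.
N(15) = 11319.3·e^(-0.138×5.5) = 11319.3·e^-0.759 = 5298.97.

5299 adults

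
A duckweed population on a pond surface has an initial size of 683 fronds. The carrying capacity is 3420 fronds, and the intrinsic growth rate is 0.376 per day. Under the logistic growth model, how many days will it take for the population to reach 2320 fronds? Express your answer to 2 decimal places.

A = (K − N₀)/N₀ = (3420 − 683)/683 = 4.0073.
Solve 3420/(1 + 4.0073·e^(−0.376t)) = 2320: 1 + 4.0073·e^(−0.376t) = 1.4741, so e^(−0.376t) = 0.118318.
−0.376·t = ln(0.118318) = -2.1344, so t = 2.1344/0.376 = 5.6765.

5.68 days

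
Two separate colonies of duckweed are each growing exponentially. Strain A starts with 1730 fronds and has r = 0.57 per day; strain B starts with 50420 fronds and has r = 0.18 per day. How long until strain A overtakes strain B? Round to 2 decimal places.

8.65 days

Set 1730·e^(0.57t) = 50420·e^(0.18t).
e^((0.57 − 0.18)t) = 50420/1730 → e^(0.39·t) = 29.145.
0.39·t = ln(29.145) = 3.3723, so t = 3.3723/0.39 = 8.6468.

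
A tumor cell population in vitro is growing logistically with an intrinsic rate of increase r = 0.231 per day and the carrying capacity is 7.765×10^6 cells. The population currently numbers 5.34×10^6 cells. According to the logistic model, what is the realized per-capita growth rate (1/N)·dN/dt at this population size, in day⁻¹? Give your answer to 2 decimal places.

0.07 per day

(1/N)·dN/dt = r(1 − N/K) = 0.231 × (1 − 5.34×10^6/7.765×10^6).
= 0.231 × 0.3123 = 0.072141.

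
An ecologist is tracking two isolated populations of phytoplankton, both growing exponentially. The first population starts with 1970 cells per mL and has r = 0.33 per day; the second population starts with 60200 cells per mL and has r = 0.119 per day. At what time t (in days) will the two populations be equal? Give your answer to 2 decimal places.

16.21 days

Set 1970·e^(0.33t) = 60200·e^(0.119t).
e^((0.33 − 0.119)t) = 60200/1970 → e^(0.211·t) = 30.558.
0.211·t = ln(30.558) = 3.4196, so t = 3.4196/0.211 = 16.207.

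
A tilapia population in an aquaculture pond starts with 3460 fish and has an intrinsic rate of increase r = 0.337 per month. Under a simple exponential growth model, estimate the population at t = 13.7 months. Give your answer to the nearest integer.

350082 fish

N(t) = N₀·e^(rt) = 3460 × e^(0.337×13.7) = 3460 × e^4.617.
e^4.617 ≈ 101.18, so N ≈ 3460 × 101.18 = 350082.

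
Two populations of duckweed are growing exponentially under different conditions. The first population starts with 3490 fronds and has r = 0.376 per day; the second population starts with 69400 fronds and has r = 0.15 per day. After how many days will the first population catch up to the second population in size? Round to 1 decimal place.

Set 3490·e^(0.376t) = 69400·e^(0.15t).
e^((0.376 − 0.15)t) = 69400/3490 → e^(0.226·t) = 19.885.
0.226·t = ln(19.885) = 2.99, so t = 2.99/0.226 = 13.23.

13.2 days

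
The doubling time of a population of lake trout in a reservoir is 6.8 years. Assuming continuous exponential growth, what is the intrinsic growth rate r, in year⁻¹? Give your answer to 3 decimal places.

0.102 per year

r = ln(2)/t_d = 0.6931/6.8 = 0.10193.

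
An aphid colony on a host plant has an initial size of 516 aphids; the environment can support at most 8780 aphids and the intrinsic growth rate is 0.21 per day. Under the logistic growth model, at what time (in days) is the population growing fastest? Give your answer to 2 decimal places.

13.21 days

Logistic growth is fastest at N = K/2 = 4390.
A = (K − N₀)/N₀ = 16.016. Set K/(1 + A·e^(−rt)) = K/2 → A·e^(−rt) = 1.
e^(−0.21t) = 1/16.016 = 0.0624395, so t = ln(16.016)/0.21 = 2.7736/0.21 = 13.207.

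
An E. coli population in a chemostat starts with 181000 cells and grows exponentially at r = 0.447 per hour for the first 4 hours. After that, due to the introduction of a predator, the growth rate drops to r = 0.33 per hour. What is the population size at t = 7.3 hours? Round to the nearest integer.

Phase 1: N(4) = 181000·e^(0.447×4) = 181000·e^1.788 = 1.081925×10^6.
Phase 2 runs for 7.3 − 4 = 3.3 hours at r = 0.33.
N(7.3) = 1.081925×10^6·e^(0.33×3.3) = 1.081925×10^6·e^1.089 = 3.214725×10^6.

3214725 cells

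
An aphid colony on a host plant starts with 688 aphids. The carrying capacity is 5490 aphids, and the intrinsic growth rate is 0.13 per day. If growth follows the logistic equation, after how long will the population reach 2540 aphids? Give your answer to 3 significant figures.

13.8 days

A = (K − N₀)/N₀ = (5490 − 688)/688 = 6.9797.
Solve 5490/(1 + 6.9797·e^(−0.13t)) = 2540: 1 + 6.9797·e^(−0.13t) = 2.1614, so e^(−0.13t) = 0.1664.
−0.13·t = ln(0.1664) = -1.7934, so t = 1.7934/0.13 = 13.795.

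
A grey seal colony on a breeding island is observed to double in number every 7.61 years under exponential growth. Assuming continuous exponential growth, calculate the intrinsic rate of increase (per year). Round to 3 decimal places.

0.091 per year

r = ln(2)/t_d = 0.6931/7.61 = 0.091084.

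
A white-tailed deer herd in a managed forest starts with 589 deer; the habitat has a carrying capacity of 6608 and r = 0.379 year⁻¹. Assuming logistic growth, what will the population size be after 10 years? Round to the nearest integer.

5368 deer

A = (K − N₀)/N₀ = (6608 − 589)/589 = 10.219.
N(t) = K/(1 + A·e^(−rt)) = 6608/(1 + 10.219×e^(−0.379×10)).
e^(−3.79) = 0.022596; denominator = 1 + 10.219×0.022596 = 1.2309.
N = 6608/1.2309 = 5368.41.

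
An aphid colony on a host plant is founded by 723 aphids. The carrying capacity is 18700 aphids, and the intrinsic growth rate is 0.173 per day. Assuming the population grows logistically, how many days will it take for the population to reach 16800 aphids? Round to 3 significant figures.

A = (K − N₀)/N₀ = (18700 − 723)/723 = 24.864.
Solve 18700/(1 + 24.864·e^(−0.173t)) = 16800: 1 + 24.864·e^(−0.173t) = 1.1131, so e^(−0.173t) = 0.00454847.
−0.173·t = ln(0.00454847) = -5.393, so t = 5.393/0.173 = 31.173.

31.2 days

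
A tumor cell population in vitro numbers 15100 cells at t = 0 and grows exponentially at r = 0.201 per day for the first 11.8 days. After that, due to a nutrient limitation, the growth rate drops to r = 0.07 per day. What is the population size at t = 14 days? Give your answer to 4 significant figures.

188800 cells

Phase 1: N(11.8) = 15100·e^(0.201×11.8) = 15100·e^2.372 = 161822.
Phase 2 runs for 14 − 11.8 = 2.2 days at r = 0.07.
N(14) = 161822·e^(0.07×2.2) = 161822·e^0.154 = 188763.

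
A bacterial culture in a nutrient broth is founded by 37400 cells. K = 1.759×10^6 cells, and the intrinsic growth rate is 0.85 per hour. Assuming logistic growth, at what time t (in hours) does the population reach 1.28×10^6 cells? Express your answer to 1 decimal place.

5.7 hours

A = (K − N₀)/N₀ = (1.759×10^6 − 37400)/37400 = 46.032.
Solve 1.759×10^6/(1 + 46.032·e^(−0.85t)) = 1.28×10^6: 1 + 46.032·e^(−0.85t) = 1.3742, so e^(−0.85t) = 0.00812952.
−0.85·t = ln(0.00812952) = -4.8123, so t = 4.8123/0.85 = 5.6615.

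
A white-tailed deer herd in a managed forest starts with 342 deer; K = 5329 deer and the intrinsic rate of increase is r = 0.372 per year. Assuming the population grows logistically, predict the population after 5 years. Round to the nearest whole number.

A = (K − N₀)/N₀ = (5329 − 342)/342 = 14.582.
N(t) = K/(1 + A·e^(−rt)) = 5329/(1 + 14.582×e^(−0.372×5)).
e^(−1.86) = 0.15567; denominator = 1 + 14.582×0.15567 = 3.27.
N = 5329/3.27 = 1629.66.

1630 deer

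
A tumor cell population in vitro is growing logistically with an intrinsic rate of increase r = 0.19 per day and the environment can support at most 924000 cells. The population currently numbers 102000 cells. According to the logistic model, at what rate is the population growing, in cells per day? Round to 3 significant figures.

dN/dt = rN(1 − N/K) = 0.19 × 102000 × (1 − 102000/924000).
1 − 102000/924000 = 0.88961; dN/dt = 0.19 × 102000 × 0.88961 = 17241.

17200 cells per day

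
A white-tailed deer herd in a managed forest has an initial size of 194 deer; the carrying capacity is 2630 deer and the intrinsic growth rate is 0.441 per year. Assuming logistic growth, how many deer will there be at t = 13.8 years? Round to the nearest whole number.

2557 deer

A = (K − N₀)/N₀ = (2630 − 194)/194 = 12.557.
N(t) = K/(1 + A·e^(−rt)) = 2630/(1 + 12.557×e^(−0.441×13.8)).
e^(−6.086) = 0.0022749; denominator = 1 + 12.557×0.0022749 = 1.0286.
N = 2630/1.0286 = 2556.96.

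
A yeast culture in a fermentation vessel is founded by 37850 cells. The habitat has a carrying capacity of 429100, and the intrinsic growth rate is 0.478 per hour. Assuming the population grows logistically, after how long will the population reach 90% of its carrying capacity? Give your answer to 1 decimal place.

A = (K − N₀)/N₀ = (429100 − 37850)/37850 = 10.337.
Solve 429100/(1 + 10.337·e^(−0.478t)) = 386190: 1 + 10.337·e^(−0.478t) = 1.1111, so e^(−0.478t) = 0.010749.
−0.478·t = ln(0.010749) = -4.5329, so t = 4.5329/0.478 = 9.4831.

9.5 hours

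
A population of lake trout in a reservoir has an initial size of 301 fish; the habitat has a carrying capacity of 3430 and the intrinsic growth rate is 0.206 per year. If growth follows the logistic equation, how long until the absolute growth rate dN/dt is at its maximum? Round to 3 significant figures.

Logistic growth is fastest at N = K/2 = 1715.
A = (K − N₀)/N₀ = 10.395. Set K/(1 + A·e^(−rt)) = K/2 → A·e^(−rt) = 1.
e^(−0.206t) = 1/10.395 = 0.0961969, so t = ln(10.395)/0.206 = 2.3414/0.206 = 11.366.

11.4 years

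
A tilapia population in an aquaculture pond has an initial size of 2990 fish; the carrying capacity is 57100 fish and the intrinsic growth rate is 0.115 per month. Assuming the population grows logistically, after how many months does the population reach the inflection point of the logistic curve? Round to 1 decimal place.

Logistic growth is fastest at N = K/2 = 28550.
A = (K − N₀)/N₀ = 18.097. Set K/(1 + A·e^(−rt)) = K/2 → A·e^(−rt) = 1.
e^(−0.115t) = 1/18.097 = 0.0552578, so t = ln(18.097)/0.115 = 2.8957/0.115 = 25.18.

25.2 months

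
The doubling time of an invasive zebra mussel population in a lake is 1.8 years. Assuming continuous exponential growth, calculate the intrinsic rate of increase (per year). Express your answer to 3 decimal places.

0.385 per year

r = ln(2)/t_d = 0.6931/1.8 = 0.38508.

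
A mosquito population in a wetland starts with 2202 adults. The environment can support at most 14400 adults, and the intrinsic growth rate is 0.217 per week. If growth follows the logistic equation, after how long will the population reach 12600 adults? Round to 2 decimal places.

A = (K − N₀)/N₀ = (14400 − 2202)/2202 = 5.5395.
Solve 14400/(1 + 5.5395·e^(−0.217t)) = 12600: 1 + 5.5395·e^(−0.217t) = 1.1429, so e^(−0.217t) = 0.0257888.
−0.217·t = ln(0.0257888) = -3.6578, so t = 3.6578/0.217 = 16.856.

16.86 weeks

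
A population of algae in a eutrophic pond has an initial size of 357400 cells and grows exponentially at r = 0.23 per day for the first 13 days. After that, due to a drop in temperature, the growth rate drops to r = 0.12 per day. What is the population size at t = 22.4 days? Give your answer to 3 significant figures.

Phase 1: N(13) = 357400·e^(0.23×13) = 357400·e^2.99 = 7.107143×10^6.
Phase 2 runs for 22.4 − 13 = 9.4 days at r = 0.12.
N(22.4) = 7.107143×10^6·e^(0.12×9.4) = 7.107143×10^6·e^1.128 = 2.195731×10^7.

22000000 cells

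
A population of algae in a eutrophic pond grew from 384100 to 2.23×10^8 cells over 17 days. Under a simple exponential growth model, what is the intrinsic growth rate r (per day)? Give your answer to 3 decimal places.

From N(t) = N₀·e^(rt): e^(r·17) = 2.23×10^8/384100 = 580.58.
r·17 = ln(580.58) = 6.364, so r = 6.364/17 = 0.37435.

0.374 per day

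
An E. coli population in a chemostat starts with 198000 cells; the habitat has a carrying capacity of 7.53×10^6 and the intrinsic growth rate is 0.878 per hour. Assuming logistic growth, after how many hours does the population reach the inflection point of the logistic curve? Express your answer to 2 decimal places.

Logistic growth is fastest at N = K/2 = 3.765×10^6.
A = (K − N₀)/N₀ = 37.03. Set K/(1 + A·e^(−rt)) = K/2 → A·e^(−rt) = 1.
e^(−0.878t) = 1/37.03 = 0.0270049, so t = ln(37.03)/0.878 = 3.6117/0.878 = 4.1136.

4.11 hours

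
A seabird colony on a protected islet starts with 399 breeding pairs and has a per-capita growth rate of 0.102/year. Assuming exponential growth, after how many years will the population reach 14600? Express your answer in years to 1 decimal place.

35.3 years

Set N₀·e^(rt) = 14600: e^(0.102·t) = 14600/399 = 36.591.
0.102·t = ln(36.591) = 3.5998, so t = 3.5998/0.102 = 35.292.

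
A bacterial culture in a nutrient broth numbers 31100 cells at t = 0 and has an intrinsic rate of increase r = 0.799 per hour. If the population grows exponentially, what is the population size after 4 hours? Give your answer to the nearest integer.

N(t) = N₀·e^(rt) = 31100 × e^(0.799×4) = 31100 × e^3.196.
e^3.196 ≈ 24.435, so N ≈ 31100 × 24.435 = 759916.

759916 cells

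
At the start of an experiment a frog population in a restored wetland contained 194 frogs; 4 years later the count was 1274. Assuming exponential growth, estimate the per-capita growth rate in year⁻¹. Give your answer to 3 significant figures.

From N(t) = N₀·e^(rt): e^(r·4) = 1274/194 = 6.567.
r·4 = ln(6.567) = 1.8821, so r = 1.8821/4 = 0.47051.

0.471 per year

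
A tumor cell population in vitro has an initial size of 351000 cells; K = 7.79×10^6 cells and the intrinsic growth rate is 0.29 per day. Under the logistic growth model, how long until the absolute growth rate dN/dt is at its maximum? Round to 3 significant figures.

Logistic growth is fastest at N = K/2 = 3.895×10^6.
A = (K − N₀)/N₀ = 21.194. Set K/(1 + A·e^(−rt)) = K/2 → A·e^(−rt) = 1.
e^(−0.29t) = 1/21.194 = 0.0471838, so t = ln(21.194)/0.29 = 3.0537/0.29 = 10.53.

10.5 days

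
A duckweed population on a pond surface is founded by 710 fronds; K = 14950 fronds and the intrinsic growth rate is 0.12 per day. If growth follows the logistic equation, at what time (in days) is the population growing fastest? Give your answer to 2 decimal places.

Logistic growth is fastest at N = K/2 = 7475.
A = (K − N₀)/N₀ = 20.056. Set K/(1 + A·e^(−rt)) = K/2 → A·e^(−rt) = 1.
e^(−0.12t) = 1/20.056 = 0.0498596, so t = ln(20.056)/0.12 = 2.9985/0.12 = 24.988.

24.99 days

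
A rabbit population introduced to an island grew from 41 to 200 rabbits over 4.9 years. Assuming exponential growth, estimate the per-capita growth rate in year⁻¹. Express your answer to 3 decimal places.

0.323 per year

From N(t) = N₀·e^(rt): e^(r·4.9) = 200/41 = 4.878.
r·4.9 = ln(4.878) = 1.5847, so r = 1.5847/4.9 = 0.32342.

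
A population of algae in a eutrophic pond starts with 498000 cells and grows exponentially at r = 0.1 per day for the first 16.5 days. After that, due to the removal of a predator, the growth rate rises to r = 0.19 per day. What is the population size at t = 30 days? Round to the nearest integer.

Phase 1: N(16.5) = 498000·e^(0.1×16.5) = 498000·e^1.65 = 2.593076×10^6.
Phase 2 runs for 30 − 16.5 = 13.5 days at r = 0.19.
N(30) = 2.593076×10^6·e^(0.19×13.5) = 2.593076×10^6·e^2.565 = 3.371169×10^7.

33711695 cells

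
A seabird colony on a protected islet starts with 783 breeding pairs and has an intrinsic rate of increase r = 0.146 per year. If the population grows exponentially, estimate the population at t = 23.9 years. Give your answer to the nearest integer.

25656 breeding pairs

N(t) = N₀·e^(rt) = 783 × e^(0.146×23.9) = 783 × e^3.489.
e^3.489 ≈ 32.766, so N ≈ 783 × 32.766 = 25656.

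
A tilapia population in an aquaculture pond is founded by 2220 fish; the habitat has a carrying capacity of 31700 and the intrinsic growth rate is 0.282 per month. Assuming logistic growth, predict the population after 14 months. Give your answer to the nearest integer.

25235 fish

A = (K − N₀)/N₀ = (31700 − 2220)/2220 = 13.279.
N(t) = K/(1 + A·e^(−rt)) = 31700/(1 + 13.279×e^(−0.282×14)).
e^(−3.948) = 0.019293; denominator = 1 + 13.279×0.019293 = 1.2562.
N = 31700/1.2562 = 25234.8.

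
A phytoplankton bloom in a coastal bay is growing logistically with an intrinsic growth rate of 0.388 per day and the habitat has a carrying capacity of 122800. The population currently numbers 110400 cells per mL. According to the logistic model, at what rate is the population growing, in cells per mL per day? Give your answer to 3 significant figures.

dN/dt = rN(1 − N/K) = 0.388 × 110400 × (1 − 110400/122800).
1 − 110400/122800 = 0.10098; dN/dt = 0.388 × 110400 × 0.10098 = 4325.4.

4330 cells per mL per day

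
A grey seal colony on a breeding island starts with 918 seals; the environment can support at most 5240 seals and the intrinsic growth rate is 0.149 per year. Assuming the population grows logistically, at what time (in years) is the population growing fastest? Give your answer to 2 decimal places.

Logistic growth is fastest at N = K/2 = 2620.
A = (K − N₀)/N₀ = 4.7081. Set K/(1 + A·e^(−rt)) = K/2 → A·e^(−rt) = 1.
e^(−0.149t) = 1/4.7081 = 0.212402, so t = ln(4.7081)/0.149 = 1.5493/0.149 = 10.398.

10.40 years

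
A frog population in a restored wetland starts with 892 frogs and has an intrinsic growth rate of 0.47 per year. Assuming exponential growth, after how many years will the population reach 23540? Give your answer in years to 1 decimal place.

Set N₀·e^(rt) = 23540: e^(0.47·t) = 23540/892 = 26.39.
0.47·t = ln(26.39) = 3.273, so t = 3.273/0.47 = 6.9638.

7.0 years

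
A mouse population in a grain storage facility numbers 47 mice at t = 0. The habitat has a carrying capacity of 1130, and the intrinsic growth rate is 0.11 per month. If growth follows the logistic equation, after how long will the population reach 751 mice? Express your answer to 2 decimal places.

A = (K − N₀)/N₀ = (1130 − 47)/47 = 23.043.
Solve 1130/(1 + 23.043·e^(−0.11t)) = 751: 1 + 23.043·e^(−0.11t) = 1.5047, so e^(−0.11t) = 0.0219012.
−0.11·t = ln(0.0219012) = -3.8212, so t = 3.8212/0.11 = 34.738.

34.74 months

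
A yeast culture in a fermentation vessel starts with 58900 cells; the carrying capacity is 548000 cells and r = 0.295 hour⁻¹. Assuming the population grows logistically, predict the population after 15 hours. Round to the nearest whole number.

498439 cells

A = (K − N₀)/N₀ = (548000 − 58900)/58900 = 8.3039.
N(t) = K/(1 + A·e^(−rt)) = 548000/(1 + 8.3039×e^(−0.295×15)).
e^(−4.425) = 0.011974; denominator = 1 + 8.3039×0.011974 = 1.0994.
N = 548000/1.0994 = 498439.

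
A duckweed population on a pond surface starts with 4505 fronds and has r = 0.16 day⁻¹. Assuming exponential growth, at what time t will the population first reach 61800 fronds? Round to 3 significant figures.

Set N₀·e^(rt) = 61800: e^(0.16·t) = 61800/4505 = 13.718.
0.16·t = ln(13.718) = 2.6187, so t = 2.6187/0.16 = 16.367.

16.4 days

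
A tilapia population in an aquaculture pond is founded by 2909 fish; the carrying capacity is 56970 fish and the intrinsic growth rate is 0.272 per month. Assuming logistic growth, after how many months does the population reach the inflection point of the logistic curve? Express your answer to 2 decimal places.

Logistic growth is fastest at N = K/2 = 28485.
A = (K − N₀)/N₀ = 18.584. Set K/(1 + A·e^(−rt)) = K/2 → A·e^(−rt) = 1.
e^(−0.272t) = 1/18.584 = 0.0538096, so t = ln(18.584)/0.272 = 2.9223/0.272 = 10.744.

10.74 months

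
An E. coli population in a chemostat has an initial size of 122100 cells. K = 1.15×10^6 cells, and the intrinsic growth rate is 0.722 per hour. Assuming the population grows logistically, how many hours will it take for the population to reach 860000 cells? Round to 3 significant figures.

4.46 hours

A = (K − N₀)/N₀ = (1.15×10^6 − 122100)/122100 = 8.4185.
Solve 1.15×10^6/(1 + 8.4185·e^(−0.722t)) = 860000: 1 + 8.4185·e^(−0.722t) = 1.3372, so e^(−0.722t) = 0.0400557.
−0.722·t = ln(0.0400557) = -3.2175, so t = 3.2175/0.722 = 4.4563.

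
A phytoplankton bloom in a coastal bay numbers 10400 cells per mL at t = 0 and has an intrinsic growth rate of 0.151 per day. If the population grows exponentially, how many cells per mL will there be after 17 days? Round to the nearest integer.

135478 cells per mL

N(t) = N₀·e^(rt) = 10400 × e^(0.151×17) = 10400 × e^2.567.
e^2.567 ≈ 13.027, so N ≈ 10400 × 13.027 = 135478.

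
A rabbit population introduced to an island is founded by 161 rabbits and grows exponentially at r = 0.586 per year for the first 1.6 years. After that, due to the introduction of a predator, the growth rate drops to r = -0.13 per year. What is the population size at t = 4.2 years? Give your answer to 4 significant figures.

Phase 1: N(1.6) = 161·e^(0.586×1.6) = 161·e^0.9376 = 411.169.
Phase 2 runs for 4.2 − 1.6 = 2.6 years at r = -0.13.
N(4.2) = 411.169·e^(-0.13×2.6) = 411.169·e^-0.338 = 293.244.

293.2 rabbits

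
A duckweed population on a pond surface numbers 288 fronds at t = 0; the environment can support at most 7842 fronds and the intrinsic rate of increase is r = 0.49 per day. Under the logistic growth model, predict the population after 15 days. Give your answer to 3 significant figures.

A = (K − N₀)/N₀ = (7842 − 288)/288 = 26.229.
N(t) = K/(1 + A·e^(−rt)) = 7842/(1 + 26.229×e^(−0.49×15)).
e^(−7.35) = 0.00064259; denominator = 1 + 26.229×0.00064259 = 1.0169.
N = 7842/1.0169 = 7712.02.

7710 fronds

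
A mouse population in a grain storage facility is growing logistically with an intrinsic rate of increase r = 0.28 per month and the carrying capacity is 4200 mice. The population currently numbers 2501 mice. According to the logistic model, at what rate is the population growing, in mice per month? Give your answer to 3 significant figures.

dN/dt = rN(1 − N/K) = 0.28 × 2501 × (1 − 2501/4200).
1 − 2501/4200 = 0.40452; dN/dt = 0.28 × 2501 × 0.40452 = 283.28.

283 mice per month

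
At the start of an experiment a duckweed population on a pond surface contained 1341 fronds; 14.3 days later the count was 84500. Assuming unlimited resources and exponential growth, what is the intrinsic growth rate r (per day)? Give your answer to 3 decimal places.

From N(t) = N₀·e^(rt): e^(r·14.3) = 84500/1341 = 63.013.
r·14.3 = ln(63.013) = 4.1433, so r = 4.1433/14.3 = 0.28974.

0.290 per day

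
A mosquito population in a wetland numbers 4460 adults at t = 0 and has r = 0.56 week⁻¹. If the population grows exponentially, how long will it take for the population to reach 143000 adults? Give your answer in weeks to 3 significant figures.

6.19 weeks

Set N₀·e^(rt) = 143000: e^(0.56·t) = 143000/4460 = 32.063.
0.56·t = ln(32.063) = 3.4677, so t = 3.4677/0.56 = 6.1923.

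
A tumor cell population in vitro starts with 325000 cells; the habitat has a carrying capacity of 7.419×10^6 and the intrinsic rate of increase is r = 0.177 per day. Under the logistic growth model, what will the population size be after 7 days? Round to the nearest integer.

1013122 cells

A = (K − N₀)/N₀ = (7.419×10^6 − 325000)/325000 = 21.828.
N(t) = K/(1 + A·e^(−rt)) = 7.419×10^6/(1 + 21.828×e^(−0.177×7)).
e^(−1.239) = 0.28967; denominator = 1 + 21.828×0.28967 = 7.3229.
N = 7.419×10^6/7.3229 = 1.013122×10^6.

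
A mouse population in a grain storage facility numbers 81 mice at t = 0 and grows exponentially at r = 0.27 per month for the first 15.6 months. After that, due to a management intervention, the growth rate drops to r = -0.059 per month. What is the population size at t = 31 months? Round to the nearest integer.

2204 mice

Phase 1: N(15.6) = 81·e^(0.27×15.6) = 81·e^4.212 = 5466.8.
Phase 2 runs for 31 − 15.6 = 15.4 months at r = -0.059.
N(31) = 5466.8·e^(-0.059×15.4) = 5466.8·e^-0.9086 = 2203.6.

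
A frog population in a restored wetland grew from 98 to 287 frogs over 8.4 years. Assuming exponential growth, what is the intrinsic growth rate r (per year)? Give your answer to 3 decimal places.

From N(t) = N₀·e^(rt): e^(r·8.4) = 287/98 = 2.9286.
r·8.4 = ln(2.9286) = 1.0745, so r = 1.0745/8.4 = 0.12792.

0.128 per year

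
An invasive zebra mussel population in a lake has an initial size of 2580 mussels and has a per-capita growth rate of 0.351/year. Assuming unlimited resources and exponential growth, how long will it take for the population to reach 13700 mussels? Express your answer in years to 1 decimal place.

4.8 years

Set N₀·e^(rt) = 13700: e^(0.351·t) = 13700/2580 = 5.3101.
0.351·t = ln(5.3101) = 1.6696, so t = 1.6696/0.351 = 4.7567.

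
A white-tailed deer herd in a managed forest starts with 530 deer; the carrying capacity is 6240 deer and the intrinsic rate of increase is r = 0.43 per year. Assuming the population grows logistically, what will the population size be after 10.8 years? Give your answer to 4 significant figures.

5654 deer

A = (K − N₀)/N₀ = (6240 − 530)/530 = 10.774.
N(t) = K/(1 + A·e^(−rt)) = 6240/(1 + 10.774×e^(−0.43×10.8)).
e^(−4.644) = 0.0096191; denominator = 1 + 10.774×0.0096191 = 1.1036.
N = 6240/1.1036 = 5654.06.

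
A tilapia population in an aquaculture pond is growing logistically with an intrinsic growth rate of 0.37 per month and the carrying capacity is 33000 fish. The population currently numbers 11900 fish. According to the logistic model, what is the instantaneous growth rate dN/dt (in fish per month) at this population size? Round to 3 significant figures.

2820 fish per month

dN/dt = rN(1 − N/K) = 0.37 × 11900 × (1 − 11900/33000).
1 − 11900/33000 = 0.63939; dN/dt = 0.37 × 11900 × 0.63939 = 2815.3.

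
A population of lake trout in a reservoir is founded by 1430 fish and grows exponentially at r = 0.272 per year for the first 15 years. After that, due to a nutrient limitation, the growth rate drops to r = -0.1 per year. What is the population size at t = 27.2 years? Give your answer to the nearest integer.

Phase 1: N(15) = 1430·e^(0.272×15) = 1430·e^4.08 = 84578.
Phase 2 runs for 27.2 − 15 = 12.2 years at r = -0.1.
N(27.2) = 84578·e^(-0.1×12.2) = 84578·e^-1.22 = 24970.

24970 fish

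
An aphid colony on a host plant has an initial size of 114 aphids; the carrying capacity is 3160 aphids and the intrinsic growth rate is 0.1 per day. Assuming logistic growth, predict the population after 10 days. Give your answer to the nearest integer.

292 aphids

A = (K − N₀)/N₀ = (3160 − 114)/114 = 26.719.
N(t) = K/(1 + A·e^(−rt)) = 3160/(1 + 26.719×e^(−0.1×10)).
e^(−1) = 0.36788; denominator = 1 + 26.719×0.36788 = 10.829.
N = 3160/10.829 = 291.796.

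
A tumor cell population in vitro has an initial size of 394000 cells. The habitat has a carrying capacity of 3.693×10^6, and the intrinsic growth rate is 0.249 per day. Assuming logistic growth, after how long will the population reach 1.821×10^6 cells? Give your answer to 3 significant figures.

8.42 days

A = (K − N₀)/N₀ = (3.693×10^6 − 394000)/394000 = 8.3731.
Solve 3.693×10^6/(1 + 8.3731·e^(−0.249t)) = 1.821×10^6: 1 + 8.3731·e^(−0.249t) = 2.028, so e^(−0.249t) = 0.122775.
−0.249·t = ln(0.122775) = -2.0974, so t = 2.0974/0.249 = 8.4233.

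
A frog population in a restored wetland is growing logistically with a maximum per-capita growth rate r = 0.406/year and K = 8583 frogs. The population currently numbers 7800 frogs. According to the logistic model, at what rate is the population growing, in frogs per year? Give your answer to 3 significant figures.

289 frogs per year

dN/dt = rN(1 − N/K) = 0.406 × 7800 × (1 − 7800/8583).
1 − 7800/8583 = 0.091227; dN/dt = 0.406 × 7800 × 0.091227 = 288.9.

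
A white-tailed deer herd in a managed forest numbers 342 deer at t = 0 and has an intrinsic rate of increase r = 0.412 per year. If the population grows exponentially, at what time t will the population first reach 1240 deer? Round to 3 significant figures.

3.13 years

Set N₀·e^(rt) = 1240: e^(0.412·t) = 1240/342 = 3.6257.
0.412·t = ln(3.6257) = 1.2881, so t = 1.2881/0.412 = 3.1263.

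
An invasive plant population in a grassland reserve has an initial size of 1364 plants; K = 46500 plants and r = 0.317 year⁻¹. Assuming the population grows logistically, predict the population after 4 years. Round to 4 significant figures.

4509 plants

A = (K − N₀)/N₀ = (46500 − 1364)/1364 = 33.091.
N(t) = K/(1 + A·e^(−rt)) = 46500/(1 + 33.091×e^(−0.317×4)).
e^(−1.268) = 0.28139; denominator = 1 + 33.091×0.28139 = 10.312.
N = 46500/10.312 = 4509.49.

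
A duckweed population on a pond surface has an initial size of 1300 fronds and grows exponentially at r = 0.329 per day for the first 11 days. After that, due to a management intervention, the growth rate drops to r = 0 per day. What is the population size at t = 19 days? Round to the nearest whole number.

48490 fronds

Phase 1: N(11) = 1300·e^(0.329×11) = 1300·e^3.619 = 48490.3.
Phase 2 runs for 19 − 11 = 8 days at r = 0.
N(19) = 48490.3·e^(0×8) = 48490.3·e^-0 = 48490.3.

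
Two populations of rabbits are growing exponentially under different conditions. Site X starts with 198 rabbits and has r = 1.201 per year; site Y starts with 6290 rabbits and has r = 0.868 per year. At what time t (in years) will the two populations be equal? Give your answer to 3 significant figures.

10.4 years

Set 198·e^(1.201t) = 6290·e^(0.868t).
e^((1.201 − 0.868)t) = 6290/198 → e^(0.333·t) = 31.768.
0.333·t = ln(31.768) = 3.4584, so t = 3.4584/0.333 = 10.386.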